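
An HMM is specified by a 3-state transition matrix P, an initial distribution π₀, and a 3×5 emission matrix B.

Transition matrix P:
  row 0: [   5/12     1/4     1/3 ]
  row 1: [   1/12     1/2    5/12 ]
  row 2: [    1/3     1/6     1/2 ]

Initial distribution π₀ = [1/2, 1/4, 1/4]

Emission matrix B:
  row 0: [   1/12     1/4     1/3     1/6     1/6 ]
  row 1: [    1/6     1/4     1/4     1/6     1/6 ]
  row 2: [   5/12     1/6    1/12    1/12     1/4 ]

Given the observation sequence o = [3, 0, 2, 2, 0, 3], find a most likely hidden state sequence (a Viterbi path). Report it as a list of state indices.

t=0: δ = [8.333e-02, 4.167e-02, 2.083e-02]  (obs o_0=3)
t=1: δ = [2.894e-03, 3.472e-03, 1.157e-02]  ψ = [0, 0, 0]  (obs o_1=0)
t=2: δ = [1.286e-03, 4.823e-04, 4.823e-04]  ψ = [2, 2, 2]  (obs o_2=2)
t=3: δ = [1.786e-04, 8.038e-05, 3.572e-05]  ψ = [0, 0, 0]  (obs o_3=2)
t=4: δ = [6.202e-06, 7.442e-06, 2.481e-05]  ψ = [0, 0, 0]  (obs o_4=0)
t=5: δ = [1.378e-06, 6.891e-07, 1.034e-06]  ψ = [2, 2, 2]  (obs o_5=3)
backtrack: best end state = 0; path = [0, 2, 0, 0, 2, 0]

path = [0, 2, 0, 0, 2, 0]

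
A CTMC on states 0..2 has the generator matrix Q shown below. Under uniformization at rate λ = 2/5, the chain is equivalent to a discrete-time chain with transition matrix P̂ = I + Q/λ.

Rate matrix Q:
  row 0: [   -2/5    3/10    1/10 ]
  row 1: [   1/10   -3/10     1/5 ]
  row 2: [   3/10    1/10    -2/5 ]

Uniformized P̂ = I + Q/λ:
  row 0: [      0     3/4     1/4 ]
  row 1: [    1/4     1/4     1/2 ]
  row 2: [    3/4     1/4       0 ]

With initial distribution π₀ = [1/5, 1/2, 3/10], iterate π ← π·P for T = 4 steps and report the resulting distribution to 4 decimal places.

t=0: π = [0.2000, 0.5000, 0.3000]
t=1: π = [0.3500, 0.3500, 0.3000]
t=2: π = [0.3125, 0.4250, 0.2625]
t=3: π = [0.3031, 0.4063, 0.2906]
t=4: π = [0.3195, 0.4016, 0.2789]

π = [0.3195, 0.4016, 0.2789]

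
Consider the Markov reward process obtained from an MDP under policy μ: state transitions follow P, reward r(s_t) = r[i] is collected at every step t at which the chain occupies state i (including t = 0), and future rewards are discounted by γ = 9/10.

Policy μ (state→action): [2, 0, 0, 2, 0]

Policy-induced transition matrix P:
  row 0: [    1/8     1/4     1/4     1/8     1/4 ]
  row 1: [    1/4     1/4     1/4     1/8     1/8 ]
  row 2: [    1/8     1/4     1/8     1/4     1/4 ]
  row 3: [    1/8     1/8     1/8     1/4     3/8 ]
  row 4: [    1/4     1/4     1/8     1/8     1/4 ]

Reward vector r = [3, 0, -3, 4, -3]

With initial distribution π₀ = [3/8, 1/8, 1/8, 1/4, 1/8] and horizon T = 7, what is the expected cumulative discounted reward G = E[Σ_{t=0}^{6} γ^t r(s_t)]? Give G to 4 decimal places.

t=0: π = [0.3750, 0.1250, 0.1250, 0.2500, 0.1250], E[r] = 1.3750, γ^t·E[r] = 1.375000, running G = 1.375000
t=1: π = [0.1563, 0.2188, 0.1875, 0.1719, 0.2656], E[r] = -0.2031, γ^t·E[r] = -0.182813, running G = 1.192188
t=2: π = [0.1855, 0.2285, 0.1719, 0.1699, 0.2441], E[r] = -0.0117, γ^t·E[r] = -0.009492, running G = 1.182695
t=3: π = [0.1841, 0.2288, 0.1768, 0.1677, 0.2427], E[r] = -0.0352, γ^t·E[r] = -0.025629, running G = 1.157066
t=4: π = [0.1839, 0.2290, 0.1766, 0.1681, 0.2424], E[r] = -0.0329, γ^t·E[r] = -0.021584, running G = 1.135482
t=5: π = [0.1839, 0.2290, 0.1766, 0.1681, 0.2424], E[r] = -0.0329, γ^t·E[r] = -0.019419, running G = 1.116063
t=6: π = [0.1839, 0.2290, 0.1766, 0.1681, 0.2424], E[r] = -0.0329, γ^t·E[r] = -0.017478, running G = 1.098585

G = 1.0986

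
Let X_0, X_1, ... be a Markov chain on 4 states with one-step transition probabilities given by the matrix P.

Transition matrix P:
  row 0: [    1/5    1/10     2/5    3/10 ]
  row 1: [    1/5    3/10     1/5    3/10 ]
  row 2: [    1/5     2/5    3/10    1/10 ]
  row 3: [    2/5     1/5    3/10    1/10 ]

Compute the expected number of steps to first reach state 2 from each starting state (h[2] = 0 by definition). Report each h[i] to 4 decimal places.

First-step conditioning: h[2] = 0; for i ≠ 2, h[i] = 1 + Σ_k P[i][k]·h[k].
  h[0] = 1 + 1/5·h[0] + 1/10·h[1] + 3/10·h[3]
  h[1] = 1 + 1/5·h[0] + 3/10·h[1] + 3/10·h[3]
  h[3] = 1 + 2/5·h[0] + 1/5·h[1] + 1/10·h[3]
Solving the 3×3 linear system over states ≠ 2 gives exactly h = [32/11, 40/11, 0, 106/33] (h[2] = 0 is the target).

h = [2.9091, 3.6364, 0.0000, 3.2121]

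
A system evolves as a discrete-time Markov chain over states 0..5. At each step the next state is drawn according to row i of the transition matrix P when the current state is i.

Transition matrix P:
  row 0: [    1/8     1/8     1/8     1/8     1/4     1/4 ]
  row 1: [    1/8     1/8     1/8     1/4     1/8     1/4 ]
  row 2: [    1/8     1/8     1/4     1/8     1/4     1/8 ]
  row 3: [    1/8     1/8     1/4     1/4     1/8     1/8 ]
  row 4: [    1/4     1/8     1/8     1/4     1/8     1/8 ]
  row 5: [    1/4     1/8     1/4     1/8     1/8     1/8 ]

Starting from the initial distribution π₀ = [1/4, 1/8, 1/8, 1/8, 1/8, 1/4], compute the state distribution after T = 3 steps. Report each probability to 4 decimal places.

t=0: π = [0.2500, 0.1250, 0.1250, 0.1250, 0.1250, 0.2500]
t=1: π = [0.1719, 0.1250, 0.1875, 0.1719, 0.1719, 0.1719]
t=2: π = [0.1680, 0.1250, 0.1914, 0.1836, 0.1699, 0.1621]
t=3: π = [0.1665, 0.1250, 0.1921, 0.1848, 0.1699, 0.1616]

π = [0.1665, 0.1250, 0.1921, 0.1848, 0.1699, 0.1616]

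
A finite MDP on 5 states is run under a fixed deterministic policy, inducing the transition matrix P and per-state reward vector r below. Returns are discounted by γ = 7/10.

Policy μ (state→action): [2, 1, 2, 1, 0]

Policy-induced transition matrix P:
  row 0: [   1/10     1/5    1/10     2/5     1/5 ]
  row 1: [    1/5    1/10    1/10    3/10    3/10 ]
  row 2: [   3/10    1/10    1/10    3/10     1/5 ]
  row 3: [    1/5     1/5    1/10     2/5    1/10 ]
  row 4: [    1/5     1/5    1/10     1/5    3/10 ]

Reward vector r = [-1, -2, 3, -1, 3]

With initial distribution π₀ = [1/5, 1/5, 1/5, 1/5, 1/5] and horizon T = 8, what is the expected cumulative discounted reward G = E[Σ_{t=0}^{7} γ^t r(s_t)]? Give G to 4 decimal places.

G = 0.5525

t=0: π = [0.2000, 0.2000, 0.2000, 0.2000, 0.2000], E[r] = 0.4000, γ^t·E[r] = 0.400000, running G = 0.400000
t=1: π = [0.2000, 0.1600, 0.1000, 0.3200, 0.2200], E[r] = 0.1200, γ^t·E[r] = 0.084000, running G = 0.484000
t=2: π = [0.1900, 0.1740, 0.1000, 0.3300, 0.2060], E[r] = 0.0500, γ^t·E[r] = 0.024500, running G = 0.508500
t=3: π = [0.1910, 0.1726, 0.1000, 0.3314, 0.2050], E[r] = 0.0474, γ^t·E[r] = 0.016258, running G = 0.524758
t=4: π = [0.1909, 0.1727, 0.1000, 0.3317, 0.2046], E[r] = 0.0457, γ^t·E[r] = 0.010982, running G = 0.535740
t=5: π = [0.1909, 0.1727, 0.1000, 0.3318, 0.2046], E[r] = 0.0455, γ^t·E[r] = 0.007651, running G = 0.543391
t=6: π = [0.1909, 0.1727, 0.1000, 0.3318, 0.2045], E[r] = 0.0455, γ^t·E[r] = 0.005349, running G = 0.548740
t=7: π = [0.1909, 0.1727, 0.1000, 0.3318, 0.2045], E[r] = 0.0455, γ^t·E[r] = 0.003744, running G = 0.552484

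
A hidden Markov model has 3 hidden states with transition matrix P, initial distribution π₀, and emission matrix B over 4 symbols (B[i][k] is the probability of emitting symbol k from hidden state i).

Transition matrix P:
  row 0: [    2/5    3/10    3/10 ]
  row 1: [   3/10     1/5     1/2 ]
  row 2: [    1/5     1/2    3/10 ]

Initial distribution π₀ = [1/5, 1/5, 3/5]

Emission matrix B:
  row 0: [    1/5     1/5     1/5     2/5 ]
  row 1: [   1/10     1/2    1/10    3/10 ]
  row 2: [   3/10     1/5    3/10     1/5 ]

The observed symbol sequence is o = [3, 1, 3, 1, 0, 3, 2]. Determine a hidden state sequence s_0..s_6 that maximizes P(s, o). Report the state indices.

path = [2, 1, 2, 1, 2, 1, 2]

t=0: δ = [8.000e-02, 6.000e-02, 1.200e-01]  (obs o_0=3)
t=1: δ = [6.400e-03, 3.000e-02, 7.200e-03]  ψ = [0, 2, 2]  (obs o_1=1)
t=2: δ = [3.600e-03, 1.800e-03, 3.000e-03]  ψ = [1, 1, 1]  (obs o_2=3)
t=3: δ = [2.880e-04, 7.500e-04, 2.160e-04]  ψ = [0, 2, 0]  (obs o_3=1)
t=4: δ = [4.500e-05, 1.500e-05, 1.125e-04]  ψ = [1, 1, 1]  (obs o_4=0)
t=5: δ = [9.000e-06, 1.688e-05, 6.750e-06]  ψ = [2, 2, 2]  (obs o_5=3)
t=6: δ = [1.013e-06, 3.375e-07, 2.531e-06]  ψ = [1, 1, 1]  (obs o_6=2)
backtrack: best end state = 2; path = [2, 1, 2, 1, 2, 1, 2]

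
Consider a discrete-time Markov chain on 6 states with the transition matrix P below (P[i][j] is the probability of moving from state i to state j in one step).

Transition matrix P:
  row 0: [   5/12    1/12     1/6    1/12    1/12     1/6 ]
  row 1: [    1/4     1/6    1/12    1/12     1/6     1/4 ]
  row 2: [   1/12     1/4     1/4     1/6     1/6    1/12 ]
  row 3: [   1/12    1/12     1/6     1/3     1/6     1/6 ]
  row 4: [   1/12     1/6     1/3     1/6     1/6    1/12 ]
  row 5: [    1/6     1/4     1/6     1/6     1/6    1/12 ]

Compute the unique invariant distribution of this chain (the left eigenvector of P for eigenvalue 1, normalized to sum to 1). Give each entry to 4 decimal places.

π = [0.1839, 0.1654, 0.1943, 0.1651, 0.1513, 0.1400]

Balance equations π_j = Σ_i π_i·P[i][j]:
  π_0 = 5/12·π_0 + 1/4·π_1 + 1/12·π_2 + 1/12·π_3 + 1/12·π_4 + 1/6·π_5
  π_1 = 1/12·π_0 + 1/6·π_1 + 1/4·π_2 + 1/12·π_3 + 1/6·π_4 + 1/4·π_5
  π_2 = 1/6·π_0 + 1/12·π_1 + 1/4·π_2 + 1/6·π_3 + 1/3·π_4 + 1/6·π_5
  π_3 = 1/12·π_0 + 1/12·π_1 + 1/6·π_2 + 1/3·π_3 + 1/6·π_4 + 1/6·π_5
  π_4 = 1/12·π_0 + 1/6·π_1 + 1/6·π_2 + 1/6·π_3 + 1/6·π_4 + 1/6·π_5
  normalize: π_0 + π_1 + π_2 + π_3 + π_4 + π_5 = 1
Solving the linear system gives exactly π = [27838/151409, 25050/151409, 29418/151409, 24993/151409, 22915/151409, 21195/151409].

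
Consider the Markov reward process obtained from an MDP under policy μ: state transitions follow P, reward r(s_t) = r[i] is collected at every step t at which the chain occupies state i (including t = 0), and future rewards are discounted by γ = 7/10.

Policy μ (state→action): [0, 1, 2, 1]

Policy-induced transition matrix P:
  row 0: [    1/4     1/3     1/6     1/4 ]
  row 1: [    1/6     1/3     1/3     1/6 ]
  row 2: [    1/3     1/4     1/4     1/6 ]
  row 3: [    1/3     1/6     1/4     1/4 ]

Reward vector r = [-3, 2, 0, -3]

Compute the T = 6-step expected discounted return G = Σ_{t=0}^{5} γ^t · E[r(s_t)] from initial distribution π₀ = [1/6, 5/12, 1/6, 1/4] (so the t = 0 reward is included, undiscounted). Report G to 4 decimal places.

G = -2.0387

t=0: π = [0.1667, 0.4167, 0.1667, 0.2500], E[r] = -0.4167, γ^t·E[r] = -0.416667, running G = -0.416667
t=1: π = [0.2500, 0.2778, 0.2708, 0.2014], E[r] = -0.7986, γ^t·E[r] = -0.559028, running G = -0.975694
t=2: π = [0.2662, 0.2772, 0.2523, 0.2043], E[r] = -0.8571, γ^t·E[r] = -0.419959, running G = -1.395654
t=3: π = [0.2649, 0.2783, 0.2509, 0.2059], E[r] = -0.8560, γ^t·E[r] = -0.293591, running G = -1.689245
t=4: π = [0.2649, 0.2781, 0.2511, 0.2059], E[r] = -0.8561, γ^t·E[r] = -0.205553, running G = -1.894799
t=5: π = [0.2649, 0.2781, 0.2511, 0.2059], E[r] = -0.8562, γ^t·E[r] = -0.143908, running G = -2.038707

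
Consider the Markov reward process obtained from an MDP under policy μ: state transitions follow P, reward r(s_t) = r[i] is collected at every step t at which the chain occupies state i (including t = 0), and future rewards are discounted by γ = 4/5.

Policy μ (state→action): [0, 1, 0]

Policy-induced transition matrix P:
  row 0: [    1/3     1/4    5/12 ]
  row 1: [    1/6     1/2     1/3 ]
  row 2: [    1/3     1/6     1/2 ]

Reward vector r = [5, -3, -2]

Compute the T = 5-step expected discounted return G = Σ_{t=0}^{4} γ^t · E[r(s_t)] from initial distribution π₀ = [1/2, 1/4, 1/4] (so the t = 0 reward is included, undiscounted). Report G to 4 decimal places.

G = 0.5955

t=0: π = [0.5000, 0.2500, 0.2500], E[r] = 1.2500, γ^t·E[r] = 1.250000, running G = 1.250000
t=1: π = [0.2917, 0.2917, 0.4167], E[r] = -0.2500, γ^t·E[r] = -0.200000, running G = 1.050000
t=2: π = [0.2847, 0.2882, 0.4271], E[r] = -0.2951, γ^t·E[r] = -0.188889, running G = 0.861111
t=3: π = [0.2853, 0.2865, 0.4282], E[r] = -0.2894, γ^t·E[r] = -0.148148, running G = 0.712963
t=4: π = [0.2856, 0.2859, 0.4285], E[r] = -0.2868, γ^t·E[r] = -0.117472, running G = 0.595491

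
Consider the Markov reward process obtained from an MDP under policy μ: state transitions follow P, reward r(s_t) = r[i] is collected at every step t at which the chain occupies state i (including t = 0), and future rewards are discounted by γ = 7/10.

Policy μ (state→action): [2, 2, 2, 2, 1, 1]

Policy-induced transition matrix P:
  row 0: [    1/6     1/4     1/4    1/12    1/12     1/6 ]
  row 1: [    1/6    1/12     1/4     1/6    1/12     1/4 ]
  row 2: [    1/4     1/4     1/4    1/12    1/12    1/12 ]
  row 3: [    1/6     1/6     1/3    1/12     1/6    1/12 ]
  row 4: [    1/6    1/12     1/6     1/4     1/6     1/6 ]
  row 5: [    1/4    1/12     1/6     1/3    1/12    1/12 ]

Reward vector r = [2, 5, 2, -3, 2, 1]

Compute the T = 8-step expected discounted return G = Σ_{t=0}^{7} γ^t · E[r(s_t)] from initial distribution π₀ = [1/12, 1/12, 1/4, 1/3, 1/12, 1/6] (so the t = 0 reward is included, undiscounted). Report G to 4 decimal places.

t=0: π = [0.0833, 0.0833, 0.2500, 0.3333, 0.0833, 0.1667], E[r] = 0.4167, γ^t·E[r] = 0.416667, running G = 0.416667
t=1: π = [0.2014, 0.1667, 0.2569, 0.1458, 0.1181, 0.1111], E[r] = 1.6597, γ^t·E[r] = 1.161806, running G = 1.578472
t=2: π = [0.1973, 0.1719, 0.2431, 0.1447, 0.1053, 0.1377], E[r] = 1.6545, γ^t·E[r] = 0.810712, running G = 2.389184
t=3: π = [0.1984, 0.1688, 0.2418, 0.1496, 0.1042, 0.1372], E[r] = 1.6209, γ^t·E[r] = 0.555986, running G = 2.945170
t=4: π = [0.1983, 0.1692, 0.2424, 0.1491, 0.1045, 0.1367], E[r] = 1.6255, γ^t·E[r] = 0.390290, running G = 3.335459
t=5: π = [0.1983, 0.1692, 0.2423, 0.1490, 0.1045, 0.1368], E[r] = 1.6257, γ^t·E[r] = 0.273238, running G = 3.608697
t=6: π = [0.1983, 0.1692, 0.2423, 0.1490, 0.1045, 0.1368], E[r] = 1.6256, γ^t·E[r] = 0.191253, running G = 3.799951
t=7: π = [0.1983, 0.1692, 0.2423, 0.1490, 0.1045, 0.1368], E[r] = 1.6256, γ^t·E[r] = 0.133878, running G = 3.933829

G = 3.9338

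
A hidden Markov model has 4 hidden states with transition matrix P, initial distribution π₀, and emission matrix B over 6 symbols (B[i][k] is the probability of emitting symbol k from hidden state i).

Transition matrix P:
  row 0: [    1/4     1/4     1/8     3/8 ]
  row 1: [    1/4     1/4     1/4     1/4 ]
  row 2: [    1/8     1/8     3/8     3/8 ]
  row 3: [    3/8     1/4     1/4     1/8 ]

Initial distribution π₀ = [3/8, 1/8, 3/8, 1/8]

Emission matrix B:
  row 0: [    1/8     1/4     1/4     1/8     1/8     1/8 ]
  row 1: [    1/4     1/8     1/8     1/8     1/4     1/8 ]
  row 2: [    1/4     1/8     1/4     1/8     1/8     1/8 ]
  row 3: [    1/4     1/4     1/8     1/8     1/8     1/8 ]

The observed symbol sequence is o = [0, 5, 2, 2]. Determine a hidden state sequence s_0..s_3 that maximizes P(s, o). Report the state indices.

path = [2, 2, 2, 2]

t=0: δ = [4.688e-02, 3.125e-02, 9.375e-02, 3.125e-02]  (obs o_0=0)
t=1: δ = [1.465e-03, 1.465e-03, 4.395e-03, 4.395e-03]  ψ = [0, 0, 2, 2]  (obs o_1=5)
t=2: δ = [4.120e-04, 1.373e-04, 4.120e-04, 2.060e-04]  ψ = [3, 3, 2, 2]  (obs o_2=2)
t=3: δ = [2.575e-05, 1.287e-05, 3.862e-05, 1.931e-05]  ψ = [0, 0, 2, 0]  (obs o_3=2)
backtrack: best end state = 2; path = [2, 2, 2, 2]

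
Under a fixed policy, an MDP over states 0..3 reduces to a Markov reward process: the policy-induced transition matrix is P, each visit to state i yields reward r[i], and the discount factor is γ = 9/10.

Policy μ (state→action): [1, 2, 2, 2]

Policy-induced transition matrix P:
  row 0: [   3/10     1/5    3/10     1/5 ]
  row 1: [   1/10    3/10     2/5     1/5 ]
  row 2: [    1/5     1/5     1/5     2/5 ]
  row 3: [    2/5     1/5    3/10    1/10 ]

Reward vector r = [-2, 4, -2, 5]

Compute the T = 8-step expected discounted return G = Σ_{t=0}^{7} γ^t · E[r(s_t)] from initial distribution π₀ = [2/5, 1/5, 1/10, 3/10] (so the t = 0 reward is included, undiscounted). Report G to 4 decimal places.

G = 5.6385

t=0: π = [0.4000, 0.2000, 0.1000, 0.3000], E[r] = 1.3000, γ^t·E[r] = 1.300000, running G = 1.300000
t=1: π = [0.2800, 0.2200, 0.3100, 0.1900], E[r] = 0.6500, γ^t·E[r] = 0.585000, running G = 1.885000
t=2: π = [0.2440, 0.2220, 0.2910, 0.2430], E[r] = 1.0330, γ^t·E[r] = 0.836730, running G = 2.721730
t=3: π = [0.2508, 0.2222, 0.2931, 0.2339], E[r] = 0.9705, γ^t·E[r] = 0.707495, running G = 3.429225
t=4: π = [0.2496, 0.2222, 0.2929, 0.2352], E[r] = 0.9799, γ^t·E[r] = 0.642932, running G = 4.072157
t=5: π = [0.2498, 0.2222, 0.2929, 0.2351], E[r] = 0.9787, γ^t·E[r] = 0.577939, running G = 4.650096
t=6: π = [0.2498, 0.2222, 0.2929, 0.2351], E[r] = 0.9789, γ^t·E[r] = 0.520225, running G = 5.170321
t=7: π = [0.2498, 0.2222, 0.2929, 0.2351], E[r] = 0.9789, γ^t·E[r] = 0.468194, running G = 5.638515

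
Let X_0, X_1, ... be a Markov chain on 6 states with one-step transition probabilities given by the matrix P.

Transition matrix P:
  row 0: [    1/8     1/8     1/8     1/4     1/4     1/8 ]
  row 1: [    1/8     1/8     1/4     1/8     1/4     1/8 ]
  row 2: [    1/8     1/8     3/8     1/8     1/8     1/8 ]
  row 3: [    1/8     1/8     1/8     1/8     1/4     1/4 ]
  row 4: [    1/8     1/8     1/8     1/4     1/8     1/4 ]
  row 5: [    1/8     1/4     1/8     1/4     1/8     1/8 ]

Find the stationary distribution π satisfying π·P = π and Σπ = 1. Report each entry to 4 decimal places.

π = [0.1250, 0.1464, 0.1911, 0.1847, 0.1820, 0.1708]

Balance equations π_j = Σ_i π_i·P[i][j]:
  π_0 = 1/8·π_0 + 1/8·π_1 + 1/8·π_2 + 1/8·π_3 + 1/8·π_4 + 1/8·π_5
  π_1 = 1/8·π_0 + 1/8·π_1 + 1/8·π_2 + 1/8·π_3 + 1/8·π_4 + 1/4·π_5
  π_2 = 1/8·π_0 + 1/4·π_1 + 3/8·π_2 + 1/8·π_3 + 1/8·π_4 + 1/8·π_5
  π_3 = 1/4·π_0 + 1/8·π_1 + 1/8·π_2 + 1/8·π_3 + 1/4·π_4 + 1/4·π_5
  π_4 = 1/4·π_0 + 1/4·π_1 + 1/8·π_2 + 1/4·π_3 + 1/8·π_4 + 1/8·π_5
  normalize: π_0 + π_1 + π_2 + π_3 + π_4 + π_5 = 1
Solving the linear system gives exactly π = [1/8, 257/1756, 671/3512, 5839/31608, 5753/31608, 75/439].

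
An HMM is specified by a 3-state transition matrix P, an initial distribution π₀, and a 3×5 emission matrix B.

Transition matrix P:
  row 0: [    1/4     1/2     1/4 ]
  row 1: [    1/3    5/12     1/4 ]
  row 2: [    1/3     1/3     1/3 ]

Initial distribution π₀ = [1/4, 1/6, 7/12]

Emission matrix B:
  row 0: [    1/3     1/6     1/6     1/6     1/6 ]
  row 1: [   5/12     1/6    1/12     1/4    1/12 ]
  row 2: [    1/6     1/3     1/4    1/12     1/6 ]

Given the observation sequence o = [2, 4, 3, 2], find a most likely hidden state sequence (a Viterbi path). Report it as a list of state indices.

t=0: δ = [4.167e-02, 1.389e-02, 1.458e-01]  (obs o_0=2)
t=1: δ = [8.102e-03, 4.051e-03, 8.102e-03]  ψ = [2, 2, 2]  (obs o_1=4)
t=2: δ = [4.501e-04, 1.013e-03, 2.251e-04]  ψ = [2, 0, 2]  (obs o_2=3)
t=3: δ = [5.626e-05, 3.516e-05, 6.330e-05]  ψ = [1, 1, 1]  (obs o_3=2)
backtrack: best end state = 2; path = [2, 0, 1, 2]

path = [2, 0, 1, 2]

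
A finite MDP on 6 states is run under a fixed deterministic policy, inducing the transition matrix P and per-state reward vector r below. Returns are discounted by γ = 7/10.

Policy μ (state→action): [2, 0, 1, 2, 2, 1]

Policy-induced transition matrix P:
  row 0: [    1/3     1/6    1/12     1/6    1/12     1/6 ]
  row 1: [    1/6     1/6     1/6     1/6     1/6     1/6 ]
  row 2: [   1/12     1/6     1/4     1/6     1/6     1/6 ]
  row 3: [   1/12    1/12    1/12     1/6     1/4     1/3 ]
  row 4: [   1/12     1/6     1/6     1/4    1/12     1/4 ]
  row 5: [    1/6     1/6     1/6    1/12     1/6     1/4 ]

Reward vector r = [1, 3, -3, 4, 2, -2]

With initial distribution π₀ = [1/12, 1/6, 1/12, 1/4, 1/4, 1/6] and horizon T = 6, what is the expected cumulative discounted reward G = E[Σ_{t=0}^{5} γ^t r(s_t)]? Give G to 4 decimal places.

G = 2.7659

t=0: π = [0.0833, 0.1667, 0.0833, 0.2500, 0.2500, 0.1667], E[r] = 1.5000, γ^t·E[r] = 1.500000, running G = 1.500000
t=1: π = [0.1319, 0.1458, 0.1458, 0.1736, 0.1597, 0.2431], E[r] = 0.6597, γ^t·E[r] = 0.461806, running G = 1.961806
t=2: π = [0.1487, 0.1522, 0.1534, 0.1597, 0.1568, 0.2292], E[r] = 0.6395, γ^t·E[r] = 0.313339, running G = 2.275145
t=3: π = [0.1523, 0.1534, 0.1537, 0.1606, 0.1545, 0.2255], E[r] = 0.6518, γ^t·E[r] = 0.223572, running G = 2.498717
t=4: π = [0.1530, 0.1533, 0.1534, 0.1608, 0.1545, 0.2251], E[r] = 0.6544, γ^t·E[r] = 0.157121, running G = 2.655837
t=5: π = [0.1531, 0.1533, 0.1533, 0.1608, 0.1544, 0.2251], E[r] = 0.6548, γ^t·E[r] = 0.110057, running G = 2.765895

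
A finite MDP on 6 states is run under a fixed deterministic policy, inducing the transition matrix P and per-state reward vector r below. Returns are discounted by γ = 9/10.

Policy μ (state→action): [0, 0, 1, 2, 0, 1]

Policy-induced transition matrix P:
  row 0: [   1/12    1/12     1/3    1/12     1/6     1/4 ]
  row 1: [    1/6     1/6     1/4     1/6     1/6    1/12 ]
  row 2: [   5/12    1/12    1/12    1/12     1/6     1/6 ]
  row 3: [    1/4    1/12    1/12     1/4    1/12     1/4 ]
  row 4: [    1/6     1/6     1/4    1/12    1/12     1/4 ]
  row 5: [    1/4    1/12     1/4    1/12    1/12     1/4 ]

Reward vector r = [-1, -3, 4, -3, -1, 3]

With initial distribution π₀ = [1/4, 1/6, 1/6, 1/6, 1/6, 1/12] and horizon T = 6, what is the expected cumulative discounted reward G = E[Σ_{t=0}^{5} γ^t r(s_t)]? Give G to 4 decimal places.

t=0: π = [0.2500, 0.1667, 0.1667, 0.1667, 0.1667, 0.0833], E[r] = -0.5000, γ^t·E[r] = -0.500000, running G = -0.500000
t=1: π = [0.2083, 0.1111, 0.2153, 0.1250, 0.1319, 0.2083], E[r] = 0.4375, γ^t·E[r] = 0.393750, running G = -0.106250
t=2: π = [0.2309, 0.1036, 0.2106, 0.1134, 0.1279, 0.2135], E[r] = 0.4734, γ^t·E[r] = 0.383438, running G = 0.277188
t=3: π = [0.2273, 0.1026, 0.2152, 0.1109, 0.1288, 0.2152], E[r] = 0.5099, γ^t·E[r] = 0.371707, running G = 0.648895
t=4: π = [0.2287, 0.1026, 0.2146, 0.1104, 0.1288, 0.2150], E[r] = 0.5069, γ^t·E[r] = 0.332548, running G = 0.981443
t=5: π = [0.2284, 0.1026, 0.2149, 0.1103, 0.1288, 0.2150], E[r] = 0.5088, γ^t·E[r] = 0.300420, running G = 1.281863

G = 1.2819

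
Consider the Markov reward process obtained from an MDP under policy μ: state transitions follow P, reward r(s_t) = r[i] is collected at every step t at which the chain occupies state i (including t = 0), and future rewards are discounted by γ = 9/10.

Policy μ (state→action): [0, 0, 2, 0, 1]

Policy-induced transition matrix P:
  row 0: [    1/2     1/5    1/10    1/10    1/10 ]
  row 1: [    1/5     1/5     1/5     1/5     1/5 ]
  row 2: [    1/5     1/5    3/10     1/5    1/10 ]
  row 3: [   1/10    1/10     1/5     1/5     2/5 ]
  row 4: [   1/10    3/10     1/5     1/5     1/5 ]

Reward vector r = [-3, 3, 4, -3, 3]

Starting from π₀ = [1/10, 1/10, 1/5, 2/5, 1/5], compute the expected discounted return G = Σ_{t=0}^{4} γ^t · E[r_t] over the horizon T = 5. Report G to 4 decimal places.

t=0: π = [0.1000, 0.1000, 0.2000, 0.4000, 0.2000], E[r] = 0.2000, γ^t·E[r] = 0.200000, running G = 0.200000
t=1: π = [0.1700, 0.1800, 0.2100, 0.1900, 0.2500], E[r] = 1.0500, γ^t·E[r] = 0.945000, running G = 1.145000
t=2: π = [0.2070, 0.2060, 0.2040, 0.1830, 0.2000], E[r] = 0.8640, γ^t·E[r] = 0.699840, running G = 1.844840
t=3: π = [0.2238, 0.2017, 0.1997, 0.1793, 0.1955], E[r] = 0.7811, γ^t·E[r] = 0.569422, running G = 2.414262
t=4: π = [0.2297, 0.2016, 0.1976, 0.1776, 0.1935], E[r] = 0.7539, γ^t·E[r] = 0.494640, running G = 2.908902

G = 2.9089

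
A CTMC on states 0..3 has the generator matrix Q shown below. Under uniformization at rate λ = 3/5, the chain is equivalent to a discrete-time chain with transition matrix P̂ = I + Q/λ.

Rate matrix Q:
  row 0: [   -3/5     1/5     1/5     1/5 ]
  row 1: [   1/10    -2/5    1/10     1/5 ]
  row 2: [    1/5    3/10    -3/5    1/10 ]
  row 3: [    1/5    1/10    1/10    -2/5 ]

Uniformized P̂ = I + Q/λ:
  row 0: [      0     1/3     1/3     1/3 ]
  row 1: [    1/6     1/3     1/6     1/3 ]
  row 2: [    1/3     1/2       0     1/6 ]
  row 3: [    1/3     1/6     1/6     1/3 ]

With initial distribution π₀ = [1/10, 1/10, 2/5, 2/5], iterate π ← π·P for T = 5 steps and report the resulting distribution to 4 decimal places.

t=0: π = [0.1000, 0.1000, 0.4000, 0.4000]
t=1: π = [0.2833, 0.3333, 0.1167, 0.2667]
t=2: π = [0.1833, 0.3083, 0.1944, 0.3139]
t=3: π = [0.2208, 0.3134, 0.1648, 0.3009]
t=4: π = [0.2075, 0.3106, 0.1760, 0.3059]
t=5: π = [0.2124, 0.3117, 0.1719, 0.3040]

π = [0.2124, 0.3117, 0.1719, 0.3040]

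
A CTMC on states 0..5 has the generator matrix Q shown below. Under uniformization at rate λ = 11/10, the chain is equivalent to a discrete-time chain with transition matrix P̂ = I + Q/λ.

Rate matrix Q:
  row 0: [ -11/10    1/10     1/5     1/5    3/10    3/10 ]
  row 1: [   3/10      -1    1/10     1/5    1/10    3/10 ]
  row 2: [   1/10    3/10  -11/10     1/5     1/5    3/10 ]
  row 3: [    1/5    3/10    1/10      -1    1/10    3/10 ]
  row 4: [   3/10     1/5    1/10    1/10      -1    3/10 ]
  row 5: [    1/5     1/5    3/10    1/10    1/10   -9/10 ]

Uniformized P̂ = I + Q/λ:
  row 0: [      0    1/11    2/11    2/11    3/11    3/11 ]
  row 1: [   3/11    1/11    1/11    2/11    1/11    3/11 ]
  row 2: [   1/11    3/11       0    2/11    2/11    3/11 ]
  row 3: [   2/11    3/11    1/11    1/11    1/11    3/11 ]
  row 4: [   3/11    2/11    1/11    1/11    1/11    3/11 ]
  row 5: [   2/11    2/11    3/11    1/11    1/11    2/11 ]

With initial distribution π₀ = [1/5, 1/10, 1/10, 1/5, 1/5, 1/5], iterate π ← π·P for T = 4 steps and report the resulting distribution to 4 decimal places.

π = [0.1671, 0.1756, 0.1389, 0.1346, 0.1338, 0.2500]

t=0: π = [0.2000, 0.1000, 0.1000, 0.2000, 0.2000, 0.2000]
t=1: π = [0.1636, 0.1818, 0.1364, 0.1273, 0.1364, 0.2545]
t=2: π = [0.1686, 0.1744, 0.1397, 0.1347, 0.1331, 0.2496]
t=3: π = [0.1664, 0.1756, 0.1389, 0.1348, 0.1343, 0.2500]
t=4: π = [0.1671, 0.1756, 0.1389, 0.1346, 0.1338, 0.2500]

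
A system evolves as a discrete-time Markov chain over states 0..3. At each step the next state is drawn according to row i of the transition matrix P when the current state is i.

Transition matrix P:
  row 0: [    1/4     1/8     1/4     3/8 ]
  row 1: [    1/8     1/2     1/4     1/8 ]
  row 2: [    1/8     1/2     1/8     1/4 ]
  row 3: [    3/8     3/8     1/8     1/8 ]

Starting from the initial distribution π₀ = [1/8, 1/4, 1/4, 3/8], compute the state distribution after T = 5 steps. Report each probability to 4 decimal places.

π = [0.2001, 0.3998, 0.2000, 0.2001]

t=0: π = [0.1250, 0.2500, 0.2500, 0.3750]
t=1: π = [0.2344, 0.4063, 0.1719, 0.1875]
t=2: π = [0.2012, 0.3887, 0.2051, 0.2051]
t=3: π = [0.2014, 0.3989, 0.1987, 0.2009]
t=4: π = [0.2004, 0.3994, 0.2000, 0.2002]
t=5: π = [0.2001, 0.3998, 0.2000, 0.2001]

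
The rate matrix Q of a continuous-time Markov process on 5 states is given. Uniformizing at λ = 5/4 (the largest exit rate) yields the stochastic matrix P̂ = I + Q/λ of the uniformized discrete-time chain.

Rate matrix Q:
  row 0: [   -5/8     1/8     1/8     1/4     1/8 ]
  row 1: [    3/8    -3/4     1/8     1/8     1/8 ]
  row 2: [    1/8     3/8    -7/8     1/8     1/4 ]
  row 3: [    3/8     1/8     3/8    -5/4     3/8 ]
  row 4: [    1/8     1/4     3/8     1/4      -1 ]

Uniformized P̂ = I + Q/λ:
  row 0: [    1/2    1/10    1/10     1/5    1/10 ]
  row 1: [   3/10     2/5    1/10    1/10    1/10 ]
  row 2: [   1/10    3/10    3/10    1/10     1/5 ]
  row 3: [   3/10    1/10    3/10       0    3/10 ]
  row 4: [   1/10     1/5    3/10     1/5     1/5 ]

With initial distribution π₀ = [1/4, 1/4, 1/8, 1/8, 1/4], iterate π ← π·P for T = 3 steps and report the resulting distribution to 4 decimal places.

π = [0.2838, 0.2235, 0.1988, 0.1316, 0.1624]

t=0: π = [0.2500, 0.2500, 0.1250, 0.1250, 0.2500]
t=1: π = [0.2750, 0.2250, 0.2000, 0.1375, 0.1625]
t=2: π = [0.2825, 0.2238, 0.2000, 0.1300, 0.1638]
t=3: π = [0.2838, 0.2235, 0.1988, 0.1316, 0.1624]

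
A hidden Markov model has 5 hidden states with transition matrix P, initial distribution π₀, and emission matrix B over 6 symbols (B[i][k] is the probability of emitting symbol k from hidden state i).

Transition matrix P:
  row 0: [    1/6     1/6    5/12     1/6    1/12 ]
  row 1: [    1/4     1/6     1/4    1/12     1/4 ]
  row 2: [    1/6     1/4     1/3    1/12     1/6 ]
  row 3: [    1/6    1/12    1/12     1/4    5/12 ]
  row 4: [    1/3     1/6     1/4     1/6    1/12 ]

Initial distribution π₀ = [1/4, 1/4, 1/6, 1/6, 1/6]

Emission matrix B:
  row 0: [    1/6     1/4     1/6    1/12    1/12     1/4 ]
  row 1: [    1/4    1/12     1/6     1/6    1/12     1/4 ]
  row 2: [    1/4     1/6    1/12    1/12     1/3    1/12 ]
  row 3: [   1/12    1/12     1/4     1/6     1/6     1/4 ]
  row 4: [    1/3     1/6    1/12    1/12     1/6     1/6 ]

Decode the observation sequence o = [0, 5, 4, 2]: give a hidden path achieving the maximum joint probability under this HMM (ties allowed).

path = [4, 0, 2, 1]

t=0: δ = [4.167e-02, 6.250e-02, 4.167e-02, 1.389e-02, 5.556e-02]  (obs o_0=0)
t=1: δ = [4.630e-03, 2.604e-03, 1.447e-03, 2.315e-03, 2.604e-03]  ψ = [4, 1, 0, 4, 1]  (obs o_1=5)
t=2: δ = [7.234e-05, 6.430e-05, 6.430e-04, 1.286e-04, 1.608e-04]  ψ = [4, 0, 0, 0, 3]  (obs o_2=4)
t=3: δ = [1.786e-05, 2.679e-05, 1.786e-05, 1.340e-05, 8.931e-06]  ψ = [2, 2, 2, 2, 2]  (obs o_3=2)
backtrack: best end state = 1; path = [4, 0, 2, 1]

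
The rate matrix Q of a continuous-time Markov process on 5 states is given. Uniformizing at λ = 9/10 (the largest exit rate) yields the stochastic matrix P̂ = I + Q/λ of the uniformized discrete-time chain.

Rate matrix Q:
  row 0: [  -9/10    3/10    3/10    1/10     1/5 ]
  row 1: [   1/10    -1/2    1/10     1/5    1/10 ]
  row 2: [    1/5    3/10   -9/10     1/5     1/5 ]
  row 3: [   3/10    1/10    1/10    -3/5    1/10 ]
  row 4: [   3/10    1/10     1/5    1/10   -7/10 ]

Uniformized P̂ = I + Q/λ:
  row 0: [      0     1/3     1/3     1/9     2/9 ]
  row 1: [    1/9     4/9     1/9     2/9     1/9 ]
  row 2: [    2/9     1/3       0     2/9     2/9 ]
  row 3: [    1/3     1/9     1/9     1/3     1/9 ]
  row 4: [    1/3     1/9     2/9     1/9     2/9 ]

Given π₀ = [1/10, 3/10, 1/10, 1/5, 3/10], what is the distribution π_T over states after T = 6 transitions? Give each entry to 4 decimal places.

t=0: π = [0.1000, 0.3000, 0.1000, 0.2000, 0.3000]
t=1: π = [0.2222, 0.2556, 0.1556, 0.2000, 0.1667]
t=2: π = [0.1852, 0.2802, 0.1617, 0.2012, 0.1716]
t=3: π = [0.1914, 0.2816, 0.1534, 0.2049, 0.1687]
t=4: π = [0.1899, 0.2816, 0.1553, 0.2050, 0.1682]
t=5: π = [0.1902, 0.2817, 0.1547, 0.2052, 0.1682]
t=6: π = [0.1901, 0.2817, 0.1549, 0.2052, 0.1681]

π = [0.1901, 0.2817, 0.1549, 0.2052, 0.1681]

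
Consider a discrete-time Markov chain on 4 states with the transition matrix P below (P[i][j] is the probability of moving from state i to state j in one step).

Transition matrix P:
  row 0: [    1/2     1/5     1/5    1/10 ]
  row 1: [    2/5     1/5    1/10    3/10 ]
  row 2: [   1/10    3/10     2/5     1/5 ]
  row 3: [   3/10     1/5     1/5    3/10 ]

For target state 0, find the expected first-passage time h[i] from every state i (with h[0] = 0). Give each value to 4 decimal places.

h = [0.0000, 3.1556, 4.4444, 3.6000]

First-step conditioning: h[0] = 0; for i ≠ 0, h[i] = 1 + Σ_k P[i][k]·h[k].
  h[1] = 1 + 1/5·h[1] + 1/10·h[2] + 3/10·h[3]
  h[2] = 1 + 3/10·h[1] + 2/5·h[2] + 1/5·h[3]
  h[3] = 1 + 1/5·h[1] + 1/5·h[2] + 3/10·h[3]
Solving the 3×3 linear system over states ≠ 0 gives exactly h = [0, 142/45, 40/9, 18/5] (h[0] = 0 is the target).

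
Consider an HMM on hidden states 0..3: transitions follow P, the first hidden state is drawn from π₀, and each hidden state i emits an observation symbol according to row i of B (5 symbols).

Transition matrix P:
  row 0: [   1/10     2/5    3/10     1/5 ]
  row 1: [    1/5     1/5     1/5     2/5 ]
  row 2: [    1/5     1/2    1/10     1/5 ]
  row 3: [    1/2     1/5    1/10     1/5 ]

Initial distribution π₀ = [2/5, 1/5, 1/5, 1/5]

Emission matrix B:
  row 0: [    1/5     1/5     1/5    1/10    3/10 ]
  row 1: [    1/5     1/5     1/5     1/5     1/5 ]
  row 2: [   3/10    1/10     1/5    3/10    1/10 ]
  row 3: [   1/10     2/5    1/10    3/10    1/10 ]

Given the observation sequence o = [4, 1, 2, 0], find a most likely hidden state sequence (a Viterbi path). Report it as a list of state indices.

path = [0, 3, 0, 2]

t=0: δ = [1.200e-01, 4.000e-02, 2.000e-02, 2.000e-02]  (obs o_0=4)
t=1: δ = [2.400e-03, 9.600e-03, 3.600e-03, 9.600e-03]  ψ = [0, 0, 0, 0]  (obs o_1=1)
t=2: δ = [9.600e-04, 3.840e-04, 3.840e-04, 3.840e-04]  ψ = [3, 1, 1, 1]  (obs o_2=2)
t=3: δ = [3.840e-05, 7.680e-05, 8.640e-05, 1.920e-05]  ψ = [3, 0, 0, 0]  (obs o_3=0)
backtrack: best end state = 2; path = [0, 3, 0, 2]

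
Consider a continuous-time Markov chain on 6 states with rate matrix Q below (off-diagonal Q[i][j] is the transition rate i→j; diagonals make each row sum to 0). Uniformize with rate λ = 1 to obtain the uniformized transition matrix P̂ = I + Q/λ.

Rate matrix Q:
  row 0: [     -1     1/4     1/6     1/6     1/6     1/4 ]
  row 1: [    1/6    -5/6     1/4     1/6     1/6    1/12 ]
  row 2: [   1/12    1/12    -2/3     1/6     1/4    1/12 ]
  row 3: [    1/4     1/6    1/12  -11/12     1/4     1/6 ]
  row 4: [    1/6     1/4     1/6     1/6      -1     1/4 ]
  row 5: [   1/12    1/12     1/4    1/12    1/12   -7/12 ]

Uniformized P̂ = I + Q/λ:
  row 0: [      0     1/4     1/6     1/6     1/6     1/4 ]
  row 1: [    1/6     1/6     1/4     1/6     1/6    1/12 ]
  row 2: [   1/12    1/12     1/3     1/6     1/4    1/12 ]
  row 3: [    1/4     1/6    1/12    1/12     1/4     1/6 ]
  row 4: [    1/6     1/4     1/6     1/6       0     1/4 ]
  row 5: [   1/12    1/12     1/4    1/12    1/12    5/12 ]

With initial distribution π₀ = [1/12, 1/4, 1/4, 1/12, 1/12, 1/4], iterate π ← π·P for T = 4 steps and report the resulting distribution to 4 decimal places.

t=0: π = [0.0833, 0.2500, 0.2500, 0.0833, 0.0833, 0.2500]
t=1: π = [0.1181, 0.1389, 0.2431, 0.1389, 0.1597, 0.2014]
t=2: π = [0.1215, 0.1528, 0.2240, 0.1383, 0.1551, 0.2083]
t=3: π = [0.1219, 0.1537, 0.2226, 0.1378, 0.1536, 0.2104]
t=4: π = [0.1217, 0.1535, 0.2226, 0.1377, 0.1536, 0.2109]

π = [0.1217, 0.1535, 0.2226, 0.1377, 0.1536, 0.2109]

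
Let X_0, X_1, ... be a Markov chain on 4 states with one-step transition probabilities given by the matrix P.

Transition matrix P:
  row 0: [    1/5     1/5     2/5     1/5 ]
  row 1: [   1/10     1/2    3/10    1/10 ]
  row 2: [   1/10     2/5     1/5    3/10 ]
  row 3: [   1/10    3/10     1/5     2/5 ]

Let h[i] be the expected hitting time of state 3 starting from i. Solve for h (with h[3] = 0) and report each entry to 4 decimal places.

h = [5.1807, 5.9639, 4.8795, 0.0000]

First-step conditioning: h[3] = 0; for i ≠ 3, h[i] = 1 + Σ_k P[i][k]·h[k].
  h[0] = 1 + 1/5·h[0] + 1/5·h[1] + 2/5·h[2]
  h[1] = 1 + 1/10·h[0] + 1/2·h[1] + 3/10·h[2]
  h[2] = 1 + 1/10·h[0] + 2/5·h[1] + 1/5·h[2]
Solving the 3×3 linear system over states ≠ 3 gives exactly h = [430/83, 495/83, 405/83, 0] (h[3] = 0 is the target).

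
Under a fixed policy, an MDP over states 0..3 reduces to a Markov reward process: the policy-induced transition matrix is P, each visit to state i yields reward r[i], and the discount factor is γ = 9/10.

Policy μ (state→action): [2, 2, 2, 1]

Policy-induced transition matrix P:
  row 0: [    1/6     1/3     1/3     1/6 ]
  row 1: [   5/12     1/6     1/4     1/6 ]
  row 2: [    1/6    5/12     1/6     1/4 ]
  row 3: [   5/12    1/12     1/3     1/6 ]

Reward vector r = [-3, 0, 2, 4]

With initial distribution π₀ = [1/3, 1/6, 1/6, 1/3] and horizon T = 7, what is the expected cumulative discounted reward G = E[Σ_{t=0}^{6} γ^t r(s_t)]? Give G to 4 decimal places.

t=0: π = [0.3333, 0.1667, 0.1667, 0.3333], E[r] = 0.6667, γ^t·E[r] = 0.666667, running G = 0.666667
t=1: π = [0.2917, 0.2361, 0.2917, 0.1806], E[r] = 0.4306, γ^t·E[r] = 0.387500, running G = 1.054167
t=2: π = [0.2708, 0.2731, 0.2650, 0.1910], E[r] = 0.4815, γ^t·E[r] = 0.390000, running G = 1.444167
t=3: π = [0.2827, 0.2622, 0.2664, 0.1888], E[r] = 0.4397, γ^t·E[r] = 0.320555, running G = 1.764721
t=4: π = [0.2794, 0.2647, 0.2671, 0.1889], E[r] = 0.4515, γ^t·E[r] = 0.296204, running G = 2.060925
t=5: π = [0.2800, 0.2643, 0.2668, 0.1889], E[r] = 0.4491, γ^t·E[r] = 0.265180, running G = 2.326106
t=6: π = [0.2800, 0.2643, 0.2669, 0.1889], E[r] = 0.4494, γ^t·E[r] = 0.238828, running G = 2.564934

G = 2.5649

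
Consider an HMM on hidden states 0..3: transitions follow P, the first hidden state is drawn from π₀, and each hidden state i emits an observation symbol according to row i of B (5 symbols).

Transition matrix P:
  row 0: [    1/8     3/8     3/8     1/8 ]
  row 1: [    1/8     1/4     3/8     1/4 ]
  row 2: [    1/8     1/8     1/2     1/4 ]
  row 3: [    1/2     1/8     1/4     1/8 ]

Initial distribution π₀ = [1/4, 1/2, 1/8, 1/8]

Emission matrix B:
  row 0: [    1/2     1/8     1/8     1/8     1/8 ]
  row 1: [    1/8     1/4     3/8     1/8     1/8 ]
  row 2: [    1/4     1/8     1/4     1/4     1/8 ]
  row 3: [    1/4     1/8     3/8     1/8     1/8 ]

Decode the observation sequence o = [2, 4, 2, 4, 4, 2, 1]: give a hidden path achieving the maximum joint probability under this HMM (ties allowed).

path = [1, 2, 2, 2, 2, 2, 2]

t=0: δ = [3.125e-02, 1.875e-01, 3.125e-02, 4.688e-02]  (obs o_0=2)
t=1: δ = [2.930e-03, 5.859e-03, 8.789e-03, 5.859e-03]  ψ = [1, 1, 1, 1]  (obs o_1=4)
t=2: δ = [3.662e-04, 5.493e-04, 1.099e-03, 8.240e-04]  ψ = [3, 1, 2, 2]  (obs o_2=2)
t=3: δ = [5.150e-05, 1.717e-05, 6.866e-05, 3.433e-05]  ψ = [3, 0, 2, 2]  (obs o_3=4)
t=4: δ = [2.146e-06, 2.414e-06, 4.292e-06, 2.146e-06]  ψ = [3, 0, 2, 2]  (obs o_4=4)
t=5: δ = [1.341e-07, 3.017e-07, 5.364e-07, 4.023e-07]  ψ = [3, 0, 2, 2]  (obs o_5=2)
t=6: δ = [2.515e-08, 1.886e-08, 3.353e-08, 1.676e-08]  ψ = [3, 1, 2, 2]  (obs o_6=1)
backtrack: best end state = 2; path = [1, 2, 2, 2, 2, 2, 2]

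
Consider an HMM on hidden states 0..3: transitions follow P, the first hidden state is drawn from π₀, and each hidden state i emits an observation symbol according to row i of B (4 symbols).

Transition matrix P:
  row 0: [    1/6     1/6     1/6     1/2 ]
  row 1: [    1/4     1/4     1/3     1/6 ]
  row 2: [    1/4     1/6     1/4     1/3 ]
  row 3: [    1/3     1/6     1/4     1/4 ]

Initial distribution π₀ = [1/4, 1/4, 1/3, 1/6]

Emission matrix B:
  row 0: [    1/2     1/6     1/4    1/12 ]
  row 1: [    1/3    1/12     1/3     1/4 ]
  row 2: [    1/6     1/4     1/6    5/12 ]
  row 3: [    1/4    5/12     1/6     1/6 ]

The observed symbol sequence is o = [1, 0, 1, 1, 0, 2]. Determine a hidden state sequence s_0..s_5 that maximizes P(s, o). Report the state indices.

t=0: δ = [4.167e-02, 2.083e-02, 8.333e-02, 6.944e-02]  (obs o_0=1)
t=1: δ = [1.157e-02, 4.630e-03, 3.472e-03, 6.944e-03]  ψ = [3, 2, 2, 2]  (obs o_1=0)
t=2: δ = [3.858e-04, 1.608e-04, 4.823e-04, 2.411e-03]  ψ = [3, 0, 0, 0]  (obs o_2=1)
t=3: δ = [1.340e-04, 3.349e-05, 1.507e-04, 2.512e-04]  ψ = [3, 3, 3, 3]  (obs o_3=1)
t=4: δ = [4.186e-05, 1.395e-05, 1.047e-05, 1.674e-05]  ψ = [3, 3, 3, 0]  (obs o_4=0)
t=5: δ = [1.744e-06, 2.326e-06, 1.163e-06, 3.489e-06]  ψ = [0, 0, 0, 0]  (obs o_5=2)
backtrack: best end state = 3; path = [3, 0, 3, 3, 0, 3]

path = [3, 0, 3, 3, 0, 3]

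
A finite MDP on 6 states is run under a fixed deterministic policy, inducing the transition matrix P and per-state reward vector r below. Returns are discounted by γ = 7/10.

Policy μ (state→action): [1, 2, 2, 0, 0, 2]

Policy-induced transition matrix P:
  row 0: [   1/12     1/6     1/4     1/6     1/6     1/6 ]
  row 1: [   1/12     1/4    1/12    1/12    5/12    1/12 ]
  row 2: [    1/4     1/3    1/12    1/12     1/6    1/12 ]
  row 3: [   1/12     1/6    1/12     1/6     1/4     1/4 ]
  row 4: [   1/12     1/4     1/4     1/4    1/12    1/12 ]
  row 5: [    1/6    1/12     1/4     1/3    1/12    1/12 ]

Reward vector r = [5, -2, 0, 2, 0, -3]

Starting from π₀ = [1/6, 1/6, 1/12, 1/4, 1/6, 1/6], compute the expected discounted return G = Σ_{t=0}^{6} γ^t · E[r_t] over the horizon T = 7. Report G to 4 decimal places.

G = 0.7912

t=0: π = [0.1667, 0.1667, 0.0833, 0.2500, 0.1667, 0.1667], E[r] = 0.5000, γ^t·E[r] = 0.500000, running G = 0.500000
t=1: π = [0.1111, 0.1944, 0.1667, 0.1875, 0.2014, 0.1389], E[r] = 0.1250, γ^t·E[r] = 0.087500, running G = 0.587500
t=2: π = [0.1227, 0.2159, 0.1586, 0.1765, 0.2025, 0.1238], E[r] = 0.1632, γ^t·E[r] = 0.079965, running G = 0.667465
t=3: π = [0.1201, 0.2176, 0.1582, 0.1730, 0.2081, 0.1230], E[r] = 0.1422, γ^t·E[r] = 0.048764, running G = 0.716229
t=4: π = [0.1199, 0.2183, 0.1585, 0.1732, 0.2079, 0.1222], E[r] = 0.1431, γ^t·E[r] = 0.034349, running G = 0.750578
t=5: π = [0.1199, 0.2184, 0.1583, 0.1730, 0.2082, 0.1222], E[r] = 0.1422, γ^t·E[r] = 0.023894, running G = 0.774472
t=6: π = [0.1199, 0.2184, 0.1584, 0.1730, 0.2082, 0.1222], E[r] = 0.1422, γ^t·E[r] = 0.016728, running G = 0.791200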